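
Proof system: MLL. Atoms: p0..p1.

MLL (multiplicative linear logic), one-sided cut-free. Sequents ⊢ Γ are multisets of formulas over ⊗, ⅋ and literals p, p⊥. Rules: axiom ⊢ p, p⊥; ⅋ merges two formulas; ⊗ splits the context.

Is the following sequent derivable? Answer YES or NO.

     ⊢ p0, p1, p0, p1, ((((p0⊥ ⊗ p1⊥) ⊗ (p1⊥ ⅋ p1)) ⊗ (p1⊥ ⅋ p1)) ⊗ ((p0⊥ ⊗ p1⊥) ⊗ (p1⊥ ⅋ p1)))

Derivation trace:
[⊗]  ⊢ p0, p1, p0, p1, ((((p0⊥ ⊗ p1⊥) ⊗ (p1⊥ ⅋ p1)) ⊗ (p1⊥ ⅋ p1)) ⊗ ((p0⊥ ⊗ p1⊥) ⊗ (p1⊥ ⅋ p1)))
  [⊗]  ⊢ p0, p1, (((p0⊥ ⊗ p1⊥) ⊗ (p1⊥ ⅋ p1)) ⊗ (p1⊥ ⅋ p1))
    [⊗]  ⊢ p0, p1, ((p0⊥ ⊗ p1⊥) ⊗ (p1⊥ ⅋ p1))
      [⊗]  ⊢ p0, p1, (p0⊥ ⊗ p1⊥)
        [Ax]  ⊢ p0, p0⊥
        [Ax]  ⊢ p1, p1⊥
      [⅋]  ⊢ (p1⊥ ⅋ p1)
        [Ax]  ⊢ p1, p1⊥
    [⅋]  ⊢ (p1⊥ ⅋ p1)
      [Ax]  ⊢ p1, p1⊥
  [⊗]  ⊢ p0, p1, ((p0⊥ ⊗ p1⊥) ⊗ (p1⊥ ⅋ p1))
    [⊗]  ⊢ p0, p1, (p0⊥ ⊗ p1⊥)
      [Ax]  ⊢ p0, p0⊥
      [Ax]  ⊢ p1, p1⊥
    [⅋]  ⊢ (p1⊥ ⅋ p1)
      [Ax]  ⊢ p1, p1⊥

Result: YES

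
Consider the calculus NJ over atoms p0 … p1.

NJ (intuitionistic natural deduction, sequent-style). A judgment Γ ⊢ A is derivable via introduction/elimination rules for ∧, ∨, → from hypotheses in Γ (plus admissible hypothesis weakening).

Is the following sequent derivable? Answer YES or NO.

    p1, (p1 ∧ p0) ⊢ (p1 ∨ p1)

Derivation trace:
[Wk] p1, (p1 ∧ p0) ⊢ (p1 ∨ p1)
  [∨I₂] p1 ⊢ (p1 ∨ p1)
    [Ax] p1 ⊢ p1

Result: YES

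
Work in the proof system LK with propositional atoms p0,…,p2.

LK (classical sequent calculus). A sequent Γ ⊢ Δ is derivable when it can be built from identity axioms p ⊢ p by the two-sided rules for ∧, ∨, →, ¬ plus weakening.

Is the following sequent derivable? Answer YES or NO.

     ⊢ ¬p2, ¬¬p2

Derivation trace:
[¬R]  ⊢ ¬p2, ¬¬p2
  [¬R] ¬p2 ⊢ ¬p2
    [¬L] p2, ¬p2 ⊢ 
      [Ax] p2 ⊢ p2

Result: YES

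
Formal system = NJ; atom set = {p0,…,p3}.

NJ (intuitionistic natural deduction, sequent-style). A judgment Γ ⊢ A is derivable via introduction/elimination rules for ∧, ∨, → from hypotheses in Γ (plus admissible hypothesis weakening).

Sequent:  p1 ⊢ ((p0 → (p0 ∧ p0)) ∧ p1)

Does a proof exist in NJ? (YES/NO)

Derivation (root first):
[∧I] p1 ⊢ ((p0 → (p0 ∧ p0)) ∧ p1)
  [→I]  ⊢ (p0 → (p0 ∧ p0))
    [∧I] p0 ⊢ (p0 ∧ p0)
      [Ax] p0 ⊢ p0
      [Ax] p0 ⊢ p0
  [Ax] p1 ⊢ p1

Result: YES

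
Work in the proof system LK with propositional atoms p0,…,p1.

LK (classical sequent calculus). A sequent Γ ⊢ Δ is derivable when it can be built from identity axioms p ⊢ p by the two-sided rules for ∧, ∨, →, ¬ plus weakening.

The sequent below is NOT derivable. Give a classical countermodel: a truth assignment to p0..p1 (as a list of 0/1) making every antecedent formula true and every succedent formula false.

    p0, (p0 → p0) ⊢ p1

Search for a countermodel by truth-table:
  v=00: Γ:[p0=F, (p0 → p0)=T] Δ:[p1=F] refutes=False
  v=01: Γ:[p0=F, (p0 → p0)=T] Δ:[p1=T] refutes=False
  v=10: Γ:[p0=T, (p0 → p0)=T] Δ:[p1=F] refutes=True  ← countermodel

Result: [1, 0]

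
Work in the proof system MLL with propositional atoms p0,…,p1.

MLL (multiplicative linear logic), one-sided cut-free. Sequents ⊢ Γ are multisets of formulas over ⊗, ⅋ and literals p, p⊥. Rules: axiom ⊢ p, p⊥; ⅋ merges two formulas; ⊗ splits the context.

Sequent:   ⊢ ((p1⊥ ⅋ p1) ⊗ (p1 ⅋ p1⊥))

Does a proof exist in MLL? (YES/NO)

Derivation (root first):
[⊗]  ⊢ ((p1⊥ ⅋ p1) ⊗ (p1 ⅋ p1⊥))
  [⅋]  ⊢ (p1⊥ ⅋ p1)
    [Ax]  ⊢ p1, p1⊥
  [⅋]  ⊢ (p1 ⅋ p1⊥)
    [Ax]  ⊢ p1, p1⊥

Result: YES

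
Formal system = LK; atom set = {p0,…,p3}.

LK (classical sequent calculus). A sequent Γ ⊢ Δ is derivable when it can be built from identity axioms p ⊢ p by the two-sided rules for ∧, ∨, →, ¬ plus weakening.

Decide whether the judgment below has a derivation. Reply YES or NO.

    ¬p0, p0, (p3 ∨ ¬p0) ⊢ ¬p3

Proof tree:
[∨L] ¬p0, p0, (p3 ∨ ¬p0) ⊢ ¬p3
  [WL] p0, ¬p0, p3 ⊢ 
    [¬L] p0, ¬p0 ⊢ 
      [Ax] p0 ⊢ p0
  [¬R] p0, ¬p0 ⊢ ¬p3
    [WL] p0, ¬p0, p3 ⊢ 
      [¬L] p0, ¬p0 ⊢ 
        [Ax] p0 ⊢ p0

Result: YES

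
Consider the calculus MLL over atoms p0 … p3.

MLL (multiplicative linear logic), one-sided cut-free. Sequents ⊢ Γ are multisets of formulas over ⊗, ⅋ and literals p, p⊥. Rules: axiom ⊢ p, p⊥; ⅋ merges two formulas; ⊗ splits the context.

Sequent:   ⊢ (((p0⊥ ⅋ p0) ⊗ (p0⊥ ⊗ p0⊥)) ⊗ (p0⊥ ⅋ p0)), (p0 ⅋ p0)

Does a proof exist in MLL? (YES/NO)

Proof tree:
[⅋]  ⊢ (((p0⊥ ⅋ p0) ⊗ (p0⊥ ⊗ p0⊥)) ⊗ (p0⊥ ⅋ p0)), (p0 ⅋ p0)
  [⊗]  ⊢ p0, p0, (((p0⊥ ⅋ p0) ⊗ (p0⊥ ⊗ p0⊥)) ⊗ (p0⊥ ⅋ p0))
    [⊗]  ⊢ p0, p0, ((p0⊥ ⅋ p0) ⊗ (p0⊥ ⊗ p0⊥))
      [⅋]  ⊢ (p0⊥ ⅋ p0)
        [Ax]  ⊢ p0, p0⊥
      [⊗]  ⊢ p0, p0, (p0⊥ ⊗ p0⊥)
        [Ax]  ⊢ p0, p0⊥
        [Ax]  ⊢ p0, p0⊥
    [⅋]  ⊢ (p0⊥ ⅋ p0)
      [Ax]  ⊢ p0, p0⊥

Result: YES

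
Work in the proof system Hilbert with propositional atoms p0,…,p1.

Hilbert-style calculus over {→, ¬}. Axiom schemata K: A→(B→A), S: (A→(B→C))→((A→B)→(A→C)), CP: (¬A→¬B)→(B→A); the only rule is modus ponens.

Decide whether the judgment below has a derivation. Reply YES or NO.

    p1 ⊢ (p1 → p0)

Enumerate valuations to refute Γ ⊢ Δ:
  v=00: Γ:[p1=F] Δ:[(p1 → p0)=T] refutes=False
  v=01: Γ:[p1=T] Δ:[(p1 → p0)=F] refutes=True  ← countermodel

Result: NO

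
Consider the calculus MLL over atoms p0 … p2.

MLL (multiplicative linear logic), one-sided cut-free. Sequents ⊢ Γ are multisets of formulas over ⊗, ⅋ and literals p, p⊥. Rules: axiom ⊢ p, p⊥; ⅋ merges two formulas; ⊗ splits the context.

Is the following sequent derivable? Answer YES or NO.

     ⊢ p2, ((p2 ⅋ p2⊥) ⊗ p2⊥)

Derivation trace:
[⊗]  ⊢ p2, ((p2 ⅋ p2⊥) ⊗ p2⊥)
  [⅋]  ⊢ (p2 ⅋ p2⊥)
    [Ax]  ⊢ p2, p2⊥
  [Ax]  ⊢ p2, p2⊥

Result: YES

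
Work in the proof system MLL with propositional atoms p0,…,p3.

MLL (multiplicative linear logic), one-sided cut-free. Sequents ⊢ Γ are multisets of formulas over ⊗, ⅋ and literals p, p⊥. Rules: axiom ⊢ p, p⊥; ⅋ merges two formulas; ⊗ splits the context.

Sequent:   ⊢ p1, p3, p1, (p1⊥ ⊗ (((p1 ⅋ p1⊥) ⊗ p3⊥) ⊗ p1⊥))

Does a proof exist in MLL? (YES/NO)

Proof tree:
[⊗]  ⊢ p1, p3, p1, (p1⊥ ⊗ (((p1 ⅋ p1⊥) ⊗ p3⊥) ⊗ p1⊥))
  [Ax]  ⊢ p1, p1⊥
  [⊗]  ⊢ p3, p1, (((p1 ⅋ p1⊥) ⊗ p3⊥) ⊗ p1⊥)
    [⊗]  ⊢ p3, ((p1 ⅋ p1⊥) ⊗ p3⊥)
      [⅋]  ⊢ (p1 ⅋ p1⊥)
        [Ax]  ⊢ p1, p1⊥
      [Ax]  ⊢ p3, p3⊥
    [Ax]  ⊢ p1, p1⊥

Result: YES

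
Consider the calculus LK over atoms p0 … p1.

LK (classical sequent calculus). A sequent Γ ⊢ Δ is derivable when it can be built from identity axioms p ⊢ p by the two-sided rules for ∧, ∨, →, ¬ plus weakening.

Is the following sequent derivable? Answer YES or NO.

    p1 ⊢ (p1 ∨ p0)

Proof tree:
[∨R] p1 ⊢ (p1 ∨ p0)
  [WR] p1 ⊢ p1, p0
    [Ax] p1 ⊢ p1

Result: YES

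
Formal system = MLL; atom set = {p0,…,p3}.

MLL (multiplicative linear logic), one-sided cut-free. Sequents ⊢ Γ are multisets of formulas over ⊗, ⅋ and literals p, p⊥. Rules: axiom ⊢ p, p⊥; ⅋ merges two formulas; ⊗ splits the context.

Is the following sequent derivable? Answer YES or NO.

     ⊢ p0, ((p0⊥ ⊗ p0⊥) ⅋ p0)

Proof tree:
[⅋]  ⊢ p0, ((p0⊥ ⊗ p0⊥) ⅋ p0)
  [⊗]  ⊢ p0, p0, (p0⊥ ⊗ p0⊥)
    [Ax]  ⊢ p0, p0⊥
    [Ax]  ⊢ p0, p0⊥

Result: YES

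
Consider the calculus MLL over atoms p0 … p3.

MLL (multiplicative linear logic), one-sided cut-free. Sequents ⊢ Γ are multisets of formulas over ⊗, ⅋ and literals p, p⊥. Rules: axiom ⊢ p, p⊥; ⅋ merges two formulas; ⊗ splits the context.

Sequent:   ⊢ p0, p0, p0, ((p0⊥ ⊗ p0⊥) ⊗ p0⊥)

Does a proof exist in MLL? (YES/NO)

Derivation (root first):
[⊗]  ⊢ p0, p0, p0, ((p0⊥ ⊗ p0⊥) ⊗ p0⊥)
  [⊗]  ⊢ p0, p0, (p0⊥ ⊗ p0⊥)
    [Ax]  ⊢ p0, p0⊥
    [Ax]  ⊢ p0, p0⊥
  [Ax]  ⊢ p0, p0⊥

Result: YES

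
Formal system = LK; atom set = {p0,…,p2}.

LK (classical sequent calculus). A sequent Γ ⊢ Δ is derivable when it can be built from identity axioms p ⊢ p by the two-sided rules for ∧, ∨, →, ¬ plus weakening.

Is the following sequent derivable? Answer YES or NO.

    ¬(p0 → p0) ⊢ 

Proof tree:
[¬L] ¬(p0 → p0) ⊢ 
  [→R]  ⊢ (p0 → p0)
    [Ax] p0 ⊢ p0

Result: YES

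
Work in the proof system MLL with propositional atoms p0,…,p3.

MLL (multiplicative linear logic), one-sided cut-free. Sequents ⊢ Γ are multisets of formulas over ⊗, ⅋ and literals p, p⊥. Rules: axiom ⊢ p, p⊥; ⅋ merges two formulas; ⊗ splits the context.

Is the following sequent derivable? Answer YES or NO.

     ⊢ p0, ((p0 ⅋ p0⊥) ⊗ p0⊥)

Derivation (root first):
[⊗]  ⊢ p0, ((p0 ⅋ p0⊥) ⊗ p0⊥)
  [⅋]  ⊢ (p0 ⅋ p0⊥)
    [Ax]  ⊢ p0, p0⊥
  [Ax]  ⊢ p0, p0⊥

Result: YES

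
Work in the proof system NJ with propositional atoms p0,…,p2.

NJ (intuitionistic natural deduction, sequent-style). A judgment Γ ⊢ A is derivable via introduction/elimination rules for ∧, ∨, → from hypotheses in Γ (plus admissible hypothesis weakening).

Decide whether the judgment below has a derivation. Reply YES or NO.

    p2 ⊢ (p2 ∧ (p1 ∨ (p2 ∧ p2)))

Derivation (root first):
[∧I] p2 ⊢ (p2 ∧ (p1 ∨ (p2 ∧ p2)))
  [Ax] p2 ⊢ p2
  [∨I₂] p2 ⊢ (p1 ∨ (p2 ∧ p2))
    [∧I] p2 ⊢ (p2 ∧ p2)
      [Ax] p2 ⊢ p2
      [Ax] p2 ⊢ p2

Result: YES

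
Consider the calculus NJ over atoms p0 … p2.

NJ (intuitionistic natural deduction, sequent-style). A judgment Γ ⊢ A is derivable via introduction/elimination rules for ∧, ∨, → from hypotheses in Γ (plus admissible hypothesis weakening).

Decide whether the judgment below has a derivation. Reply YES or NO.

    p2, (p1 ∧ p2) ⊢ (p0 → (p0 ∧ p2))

Derivation trace:
[Wk] p2, (p1 ∧ p2) ⊢ (p0 → (p0 ∧ p2))
  [→I] p2 ⊢ (p0 → (p0 ∧ p2))
    [∧I] p2, p0 ⊢ (p0 ∧ p2)
      [Ax] p0 ⊢ p0
      [Ax] p2 ⊢ p2

Result: YES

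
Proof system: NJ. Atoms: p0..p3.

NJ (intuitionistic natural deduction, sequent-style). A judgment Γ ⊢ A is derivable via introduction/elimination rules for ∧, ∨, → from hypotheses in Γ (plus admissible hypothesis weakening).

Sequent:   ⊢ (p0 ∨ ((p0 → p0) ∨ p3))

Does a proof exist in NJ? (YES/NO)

Derivation (root first):
[∨I₂]  ⊢ (p0 ∨ ((p0 → p0) ∨ p3))
  [∨I₁]  ⊢ ((p0 → p0) ∨ p3)
    [→I]  ⊢ (p0 → p0)
      [Ax] p0 ⊢ p0

Result: YES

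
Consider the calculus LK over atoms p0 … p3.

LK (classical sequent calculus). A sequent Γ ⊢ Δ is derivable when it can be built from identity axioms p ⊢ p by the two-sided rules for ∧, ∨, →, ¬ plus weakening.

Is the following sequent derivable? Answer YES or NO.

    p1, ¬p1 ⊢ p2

Proof tree:
[WR] p1, ¬p1 ⊢ p2
  [¬L] p1, ¬p1 ⊢ 
    [Ax] p1 ⊢ p1

Result: YES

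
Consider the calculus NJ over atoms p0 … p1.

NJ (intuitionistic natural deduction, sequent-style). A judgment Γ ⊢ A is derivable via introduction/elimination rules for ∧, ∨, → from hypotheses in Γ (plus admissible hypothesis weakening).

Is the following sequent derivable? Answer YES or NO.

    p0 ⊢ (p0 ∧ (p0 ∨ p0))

Derivation (root first):
[∧I] p0 ⊢ (p0 ∧ (p0 ∨ p0))
  [Ax] p0 ⊢ p0
  [∨I₂] p0 ⊢ (p0 ∨ p0)
    [Ax] p0 ⊢ p0

Result: YES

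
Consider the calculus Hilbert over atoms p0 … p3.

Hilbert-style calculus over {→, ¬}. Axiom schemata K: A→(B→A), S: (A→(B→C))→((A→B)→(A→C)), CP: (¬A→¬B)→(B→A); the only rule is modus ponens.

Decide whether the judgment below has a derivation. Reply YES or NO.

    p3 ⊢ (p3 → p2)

Truth-table refutation:
  v=0000: Γ:[p3=F] Δ:[(p3 → p2)=T] refutes=False
  v=0001: Γ:[p3=T] Δ:[(p3 → p2)=F] refutes=True  ← countermodel

Result: NO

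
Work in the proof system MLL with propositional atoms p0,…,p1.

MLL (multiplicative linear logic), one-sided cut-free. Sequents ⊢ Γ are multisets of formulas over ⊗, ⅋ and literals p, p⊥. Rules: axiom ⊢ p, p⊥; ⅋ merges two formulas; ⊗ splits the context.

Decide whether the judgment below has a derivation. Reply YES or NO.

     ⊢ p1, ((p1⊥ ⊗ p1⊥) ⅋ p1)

Derivation trace:
[⅋]  ⊢ p1, ((p1⊥ ⊗ p1⊥) ⅋ p1)
  [⊗]  ⊢ p1, p1, (p1⊥ ⊗ p1⊥)
    [Ax]  ⊢ p1, p1⊥
    [Ax]  ⊢ p1, p1⊥

Result: YES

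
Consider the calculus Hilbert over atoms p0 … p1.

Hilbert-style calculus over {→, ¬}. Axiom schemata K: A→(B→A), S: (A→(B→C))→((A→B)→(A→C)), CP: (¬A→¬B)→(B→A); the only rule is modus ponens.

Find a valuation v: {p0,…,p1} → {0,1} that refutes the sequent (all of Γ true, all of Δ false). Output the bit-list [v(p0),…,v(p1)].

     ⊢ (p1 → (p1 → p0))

Enumerate valuations to refute Γ ⊢ Δ:
  v=00: Γ:[] Δ:[(p1 → (p1 → p0))=T] refutes=False
  v=01: Γ:[] Δ:[(p1 → (p1 → p0))=F] refutes=True  ← countermodel

Result: [0, 1]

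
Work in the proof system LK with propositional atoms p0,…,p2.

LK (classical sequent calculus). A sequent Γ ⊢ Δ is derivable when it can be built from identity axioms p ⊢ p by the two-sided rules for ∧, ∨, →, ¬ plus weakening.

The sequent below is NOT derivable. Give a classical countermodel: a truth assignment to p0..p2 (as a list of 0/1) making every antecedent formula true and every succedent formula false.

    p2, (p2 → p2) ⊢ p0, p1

Search for a countermodel by truth-table:
  v=000: Γ:[p2=F, (p2 → p2)=T] Δ:[p0=F, p1=F] refutes=False
  v=001: Γ:[p2=T, (p2 → p2)=T] Δ:[p0=F, p1=F] refutes=True  ← countermodel

Result: [0, 0, 1]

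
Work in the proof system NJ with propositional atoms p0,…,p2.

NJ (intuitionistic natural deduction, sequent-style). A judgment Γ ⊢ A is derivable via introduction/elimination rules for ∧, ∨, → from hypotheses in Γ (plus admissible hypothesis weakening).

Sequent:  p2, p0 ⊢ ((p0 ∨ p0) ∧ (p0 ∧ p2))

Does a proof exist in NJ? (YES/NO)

Derivation (root first):
[∧I] p2, p0 ⊢ ((p0 ∨ p0) ∧ (p0 ∧ p2))
  [∨I₂] p0 ⊢ (p0 ∨ p0)
    [Ax] p0 ⊢ p0
  [∧I] p2, p0 ⊢ (p0 ∧ p2)
    [Ax] p0 ⊢ p0
    [Ax] p2 ⊢ p2

Result: YES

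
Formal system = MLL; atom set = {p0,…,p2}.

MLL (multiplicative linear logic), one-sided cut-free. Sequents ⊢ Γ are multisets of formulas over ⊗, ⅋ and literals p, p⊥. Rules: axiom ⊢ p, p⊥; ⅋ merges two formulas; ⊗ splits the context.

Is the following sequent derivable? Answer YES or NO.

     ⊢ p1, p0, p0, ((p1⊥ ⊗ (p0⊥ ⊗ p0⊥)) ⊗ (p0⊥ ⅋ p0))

Derivation trace:
[⊗]  ⊢ p1, p0, p0, ((p1⊥ ⊗ (p0⊥ ⊗ p0⊥)) ⊗ (p0⊥ ⅋ p0))
  [⊗]  ⊢ p1, p0, p0, (p1⊥ ⊗ (p0⊥ ⊗ p0⊥))
    [Ax]  ⊢ p1, p1⊥
    [⊗]  ⊢ p0, p0, (p0⊥ ⊗ p0⊥)
      [Ax]  ⊢ p0, p0⊥
      [Ax]  ⊢ p0, p0⊥
  [⅋]  ⊢ (p0⊥ ⅋ p0)
    [Ax]  ⊢ p0, p0⊥

Result: YES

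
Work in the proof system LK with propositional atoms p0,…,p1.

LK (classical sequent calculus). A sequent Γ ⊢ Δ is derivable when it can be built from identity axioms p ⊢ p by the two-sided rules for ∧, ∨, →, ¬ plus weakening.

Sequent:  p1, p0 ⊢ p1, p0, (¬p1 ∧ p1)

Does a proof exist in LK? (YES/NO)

Proof tree:
[∧R] p1, p0 ⊢ p1, p0, (¬p1 ∧ p1)
  [¬R]  ⊢ p1, ¬p1
    [Ax] p1 ⊢ p1
  [WR] p0, p1 ⊢ p0, p1
    [WL] p0, p1 ⊢ p0
      [Ax] p0 ⊢ p0

Result: YES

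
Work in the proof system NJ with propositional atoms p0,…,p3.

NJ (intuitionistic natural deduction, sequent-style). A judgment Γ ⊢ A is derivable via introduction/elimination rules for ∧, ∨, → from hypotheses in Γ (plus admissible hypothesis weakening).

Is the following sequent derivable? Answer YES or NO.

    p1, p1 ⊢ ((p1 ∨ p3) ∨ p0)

Proof tree:
[∨I₁] p1, p1 ⊢ ((p1 ∨ p3) ∨ p0)
  [Wk] p1, p1 ⊢ (p1 ∨ p3)
    [∨I₁] p1 ⊢ (p1 ∨ p3)
      [Ax] p1 ⊢ p1

Result: YES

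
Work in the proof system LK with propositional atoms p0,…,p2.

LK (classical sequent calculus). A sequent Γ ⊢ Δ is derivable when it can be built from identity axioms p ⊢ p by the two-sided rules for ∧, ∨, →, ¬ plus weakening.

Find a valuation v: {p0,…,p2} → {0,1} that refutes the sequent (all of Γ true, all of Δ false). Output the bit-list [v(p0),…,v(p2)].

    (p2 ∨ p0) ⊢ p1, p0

Truth-table refutation:
  v=000: Γ:[(p2 ∨ p0)=F] Δ:[p1=F, p0=F] refutes=False
  v=001: Γ:[(p2 ∨ p0)=T] Δ:[p1=F, p0=F] refutes=True  ← countermodel

Result: [0, 0, 1]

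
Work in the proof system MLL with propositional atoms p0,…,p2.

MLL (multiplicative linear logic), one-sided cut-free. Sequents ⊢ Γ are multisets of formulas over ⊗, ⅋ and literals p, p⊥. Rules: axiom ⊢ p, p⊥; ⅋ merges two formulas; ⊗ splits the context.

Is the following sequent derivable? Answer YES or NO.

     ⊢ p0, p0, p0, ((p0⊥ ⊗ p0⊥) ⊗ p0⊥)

Derivation (root first):
[⊗]  ⊢ p0, p0, p0, ((p0⊥ ⊗ p0⊥) ⊗ p0⊥)
  [⊗]  ⊢ p0, p0, (p0⊥ ⊗ p0⊥)
    [Ax]  ⊢ p0, p0⊥
    [Ax]  ⊢ p0, p0⊥
  [Ax]  ⊢ p0, p0⊥

Result: YES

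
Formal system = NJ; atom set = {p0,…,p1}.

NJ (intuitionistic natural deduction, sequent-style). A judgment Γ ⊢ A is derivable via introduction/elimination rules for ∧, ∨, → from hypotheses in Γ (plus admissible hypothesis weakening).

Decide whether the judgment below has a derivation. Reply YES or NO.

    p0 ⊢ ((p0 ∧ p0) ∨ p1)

Proof tree:
[∨I₁] p0 ⊢ ((p0 ∧ p0) ∨ p1)
  [∧I] p0 ⊢ (p0 ∧ p0)
    [Ax] p0 ⊢ p0
    [Ax] p0 ⊢ p0

Result: YES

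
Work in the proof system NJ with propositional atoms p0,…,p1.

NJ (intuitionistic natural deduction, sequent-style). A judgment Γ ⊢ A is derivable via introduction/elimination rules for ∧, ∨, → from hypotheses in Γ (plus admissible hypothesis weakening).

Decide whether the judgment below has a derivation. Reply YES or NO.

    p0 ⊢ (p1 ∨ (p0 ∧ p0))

Derivation (root first):
[∨I₂] p0 ⊢ (p1 ∨ (p0 ∧ p0))
  [∧I] p0 ⊢ (p0 ∧ p0)
    [Ax] p0 ⊢ p0
    [Ax] p0 ⊢ p0

Result: YES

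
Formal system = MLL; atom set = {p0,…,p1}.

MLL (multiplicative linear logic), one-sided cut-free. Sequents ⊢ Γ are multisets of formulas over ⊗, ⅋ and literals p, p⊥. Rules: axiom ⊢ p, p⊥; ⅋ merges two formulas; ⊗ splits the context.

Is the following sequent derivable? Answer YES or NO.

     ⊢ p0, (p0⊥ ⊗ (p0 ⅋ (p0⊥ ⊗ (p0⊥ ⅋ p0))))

Derivation (root first):
[⊗]  ⊢ p0, (p0⊥ ⊗ (p0 ⅋ (p0⊥ ⊗ (p0⊥ ⅋ p0))))
  [Ax]  ⊢ p0, p0⊥
  [⅋]  ⊢ (p0 ⅋ (p0⊥ ⊗ (p0⊥ ⅋ p0)))
    [⊗]  ⊢ p0, (p0⊥ ⊗ (p0⊥ ⅋ p0))
      [Ax]  ⊢ p0, p0⊥
      [⅋]  ⊢ (p0⊥ ⅋ p0)
        [Ax]  ⊢ p0, p0⊥

Result: YES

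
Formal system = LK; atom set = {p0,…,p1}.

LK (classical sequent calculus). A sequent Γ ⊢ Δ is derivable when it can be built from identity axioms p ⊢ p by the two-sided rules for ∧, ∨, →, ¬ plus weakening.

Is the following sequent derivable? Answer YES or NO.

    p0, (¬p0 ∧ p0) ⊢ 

Proof tree:
[∧L] p0, (¬p0 ∧ p0) ⊢ 
  [WL] p0, ¬p0, p0 ⊢ 
    [¬L] p0, ¬p0 ⊢ 
      [Ax] p0 ⊢ p0

Result: YES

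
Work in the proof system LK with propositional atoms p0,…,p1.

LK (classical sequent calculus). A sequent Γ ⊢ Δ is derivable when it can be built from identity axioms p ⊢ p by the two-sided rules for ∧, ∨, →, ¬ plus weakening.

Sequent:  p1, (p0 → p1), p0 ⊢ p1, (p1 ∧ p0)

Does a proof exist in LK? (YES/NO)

Derivation trace:
[∧R] p1, (p0 → p1), p0 ⊢ p1, (p1 ∧ p0)
  [→L] p1, p0, (p0 → p1) ⊢ p1
    [WL] p1, p0 ⊢ p1, p0
      [WR] p1 ⊢ p1, p0
        [Ax] p1 ⊢ p1
    [Ax] p1 ⊢ p1
  [WR] p1 ⊢ p1, p0
    [Ax] p1 ⊢ p1

Result: YES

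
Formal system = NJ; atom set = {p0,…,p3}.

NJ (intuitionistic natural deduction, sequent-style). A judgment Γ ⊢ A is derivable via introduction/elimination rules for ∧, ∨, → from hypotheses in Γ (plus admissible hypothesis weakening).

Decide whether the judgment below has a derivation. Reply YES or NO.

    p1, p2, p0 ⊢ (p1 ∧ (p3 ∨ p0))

Derivation (root first):
[∧I] p1, p2, p0 ⊢ (p1 ∧ (p3 ∨ p0))
  [Wk] p1, p2 ⊢ p1
    [Ax] p1 ⊢ p1
  [∨I₂] p0 ⊢ (p3 ∨ p0)
    [Ax] p0 ⊢ p0

Result: YES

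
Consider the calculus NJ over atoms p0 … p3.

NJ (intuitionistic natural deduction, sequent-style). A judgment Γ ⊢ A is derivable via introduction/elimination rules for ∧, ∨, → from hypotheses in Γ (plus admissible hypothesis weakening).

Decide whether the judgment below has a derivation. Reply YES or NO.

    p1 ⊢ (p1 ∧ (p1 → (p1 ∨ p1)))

Proof tree:
[∧I] p1 ⊢ (p1 ∧ (p1 → (p1 ∨ p1)))
  [Ax] p1 ⊢ p1
  [→I]  ⊢ (p1 → (p1 ∨ p1))
    [∨I₁] p1 ⊢ (p1 ∨ p1)
      [Ax] p1 ⊢ p1

Result: YES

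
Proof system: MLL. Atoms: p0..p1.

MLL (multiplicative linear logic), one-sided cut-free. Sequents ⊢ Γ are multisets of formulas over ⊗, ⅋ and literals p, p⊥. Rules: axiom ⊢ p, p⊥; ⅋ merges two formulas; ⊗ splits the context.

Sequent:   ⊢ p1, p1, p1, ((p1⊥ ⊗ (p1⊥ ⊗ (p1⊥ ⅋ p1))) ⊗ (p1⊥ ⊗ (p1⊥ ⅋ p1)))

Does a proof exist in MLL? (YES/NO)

Proof tree:
[⊗]  ⊢ p1, p1, p1, ((p1⊥ ⊗ (p1⊥ ⊗ (p1⊥ ⅋ p1))) ⊗ (p1⊥ ⊗ (p1⊥ ⅋ p1)))
  [⊗]  ⊢ p1, p1, (p1⊥ ⊗ (p1⊥ ⊗ (p1⊥ ⅋ p1)))
    [Ax]  ⊢ p1, p1⊥
    [⊗]  ⊢ p1, (p1⊥ ⊗ (p1⊥ ⅋ p1))
      [Ax]  ⊢ p1, p1⊥
      [⅋]  ⊢ (p1⊥ ⅋ p1)
        [Ax]  ⊢ p1, p1⊥
  [⊗]  ⊢ p1, (p1⊥ ⊗ (p1⊥ ⅋ p1))
    [Ax]  ⊢ p1, p1⊥
    [⅋]  ⊢ (p1⊥ ⅋ p1)
      [Ax]  ⊢ p1, p1⊥

Result: YES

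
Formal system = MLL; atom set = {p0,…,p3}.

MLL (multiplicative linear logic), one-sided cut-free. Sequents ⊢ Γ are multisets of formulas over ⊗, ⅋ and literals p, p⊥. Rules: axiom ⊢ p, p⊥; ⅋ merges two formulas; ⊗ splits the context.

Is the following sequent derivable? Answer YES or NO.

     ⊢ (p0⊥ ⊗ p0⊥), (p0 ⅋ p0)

Derivation trace:
[⅋]  ⊢ (p0⊥ ⊗ p0⊥), (p0 ⅋ p0)
  [⊗]  ⊢ p0, p0, (p0⊥ ⊗ p0⊥)
    [Ax]  ⊢ p0, p0⊥
    [Ax]  ⊢ p0, p0⊥

Result: YES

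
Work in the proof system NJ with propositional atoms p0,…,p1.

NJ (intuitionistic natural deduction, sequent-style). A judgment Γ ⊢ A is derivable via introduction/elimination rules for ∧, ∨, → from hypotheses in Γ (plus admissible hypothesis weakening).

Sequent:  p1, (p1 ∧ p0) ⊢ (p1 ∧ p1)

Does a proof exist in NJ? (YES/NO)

Derivation trace:
[∧I] p1, (p1 ∧ p0) ⊢ (p1 ∧ p1)
  [Ax] p1 ⊢ p1
  [Wk] p1, (p1 ∧ p0) ⊢ p1
    [Ax] p1 ⊢ p1

Result: YES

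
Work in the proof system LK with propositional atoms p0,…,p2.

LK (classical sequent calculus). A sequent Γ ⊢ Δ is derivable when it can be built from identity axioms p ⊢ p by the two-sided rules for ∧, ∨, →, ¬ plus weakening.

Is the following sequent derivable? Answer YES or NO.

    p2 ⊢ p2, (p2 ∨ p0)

Derivation trace:
[∨R] p2 ⊢ p2, (p2 ∨ p0)
  [WR] p2 ⊢ p2, p0, p2
    [WR] p2 ⊢ p2, p0
      [Ax] p2 ⊢ p2

Result: YES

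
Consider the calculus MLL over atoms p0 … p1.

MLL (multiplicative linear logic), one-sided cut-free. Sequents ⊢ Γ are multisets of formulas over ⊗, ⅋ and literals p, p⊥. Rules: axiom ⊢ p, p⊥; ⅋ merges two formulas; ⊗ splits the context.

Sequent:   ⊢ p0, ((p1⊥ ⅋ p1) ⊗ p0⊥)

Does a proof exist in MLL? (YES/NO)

Derivation (root first):
[⊗]  ⊢ p0, ((p1⊥ ⅋ p1) ⊗ p0⊥)
  [⅋]  ⊢ (p1⊥ ⅋ p1)
    [Ax]  ⊢ p1, p1⊥
  [Ax]  ⊢ p0, p0⊥

Result: YES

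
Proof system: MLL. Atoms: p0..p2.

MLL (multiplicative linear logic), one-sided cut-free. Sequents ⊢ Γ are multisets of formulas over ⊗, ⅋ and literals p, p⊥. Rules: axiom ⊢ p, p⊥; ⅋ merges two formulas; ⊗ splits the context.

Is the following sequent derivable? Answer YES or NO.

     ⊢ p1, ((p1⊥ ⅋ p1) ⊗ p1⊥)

Derivation trace:
[⊗]  ⊢ p1, ((p1⊥ ⅋ p1) ⊗ p1⊥)
  [⅋]  ⊢ (p1⊥ ⅋ p1)
    [Ax]  ⊢ p1, p1⊥
  [Ax]  ⊢ p1, p1⊥

Result: YES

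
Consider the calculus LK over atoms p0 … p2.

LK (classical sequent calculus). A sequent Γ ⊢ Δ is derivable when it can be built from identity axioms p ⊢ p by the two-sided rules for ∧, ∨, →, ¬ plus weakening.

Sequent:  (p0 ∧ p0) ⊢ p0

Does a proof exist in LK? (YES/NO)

Proof tree:
[∧L] (p0 ∧ p0) ⊢ p0
  [WL] p0, p0 ⊢ p0
    [Ax] p0 ⊢ p0

Result: YES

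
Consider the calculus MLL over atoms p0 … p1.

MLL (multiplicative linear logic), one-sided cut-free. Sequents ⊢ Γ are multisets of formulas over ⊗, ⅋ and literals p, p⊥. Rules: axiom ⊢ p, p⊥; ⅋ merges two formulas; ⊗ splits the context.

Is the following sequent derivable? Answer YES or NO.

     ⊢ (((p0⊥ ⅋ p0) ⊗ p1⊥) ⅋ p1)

Derivation (root first):
[⅋]  ⊢ (((p0⊥ ⅋ p0) ⊗ p1⊥) ⅋ p1)
  [⊗]  ⊢ p1, ((p0⊥ ⅋ p0) ⊗ p1⊥)
    [⅋]  ⊢ (p0⊥ ⅋ p0)
      [Ax]  ⊢ p0, p0⊥
    [Ax]  ⊢ p1, p1⊥

Result: YES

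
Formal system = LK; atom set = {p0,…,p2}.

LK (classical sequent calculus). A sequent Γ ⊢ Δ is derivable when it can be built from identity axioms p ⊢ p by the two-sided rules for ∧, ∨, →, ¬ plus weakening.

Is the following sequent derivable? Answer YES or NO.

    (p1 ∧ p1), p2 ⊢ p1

Derivation trace:
[WL] (p1 ∧ p1), p2 ⊢ p1
  [∧L] (p1 ∧ p1) ⊢ p1
    [WL] p1, p1 ⊢ p1
      [Ax] p1 ⊢ p1

Result: YES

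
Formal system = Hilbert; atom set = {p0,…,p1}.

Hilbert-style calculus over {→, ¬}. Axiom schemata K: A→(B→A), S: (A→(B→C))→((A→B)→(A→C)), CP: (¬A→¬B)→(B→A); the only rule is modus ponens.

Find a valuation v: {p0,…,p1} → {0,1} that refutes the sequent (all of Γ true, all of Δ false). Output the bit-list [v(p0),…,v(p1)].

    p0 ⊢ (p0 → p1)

Truth-table refutation:
  v=00: Γ:[p0=F] Δ:[(p0 → p1)=T] refutes=False
  v=01: Γ:[p0=F] Δ:[(p0 → p1)=T] refutes=False
  v=10: Γ:[p0=T] Δ:[(p0 → p1)=F] refutes=True  ← countermodel

Result: [1, 0]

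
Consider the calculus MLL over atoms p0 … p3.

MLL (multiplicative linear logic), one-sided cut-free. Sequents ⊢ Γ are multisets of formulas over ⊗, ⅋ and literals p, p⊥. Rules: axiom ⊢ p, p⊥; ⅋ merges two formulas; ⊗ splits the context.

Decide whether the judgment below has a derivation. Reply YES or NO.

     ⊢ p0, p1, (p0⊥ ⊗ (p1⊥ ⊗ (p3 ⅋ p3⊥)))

Derivation trace:
[⊗]  ⊢ p0, p1, (p0⊥ ⊗ (p1⊥ ⊗ (p3 ⅋ p3⊥)))
  [Ax]  ⊢ p0, p0⊥
  [⊗]  ⊢ p1, (p1⊥ ⊗ (p3 ⅋ p3⊥))
    [Ax]  ⊢ p1, p1⊥
    [⅋]  ⊢ (p3 ⅋ p3⊥)
      [Ax]  ⊢ p3, p3⊥

Result: YES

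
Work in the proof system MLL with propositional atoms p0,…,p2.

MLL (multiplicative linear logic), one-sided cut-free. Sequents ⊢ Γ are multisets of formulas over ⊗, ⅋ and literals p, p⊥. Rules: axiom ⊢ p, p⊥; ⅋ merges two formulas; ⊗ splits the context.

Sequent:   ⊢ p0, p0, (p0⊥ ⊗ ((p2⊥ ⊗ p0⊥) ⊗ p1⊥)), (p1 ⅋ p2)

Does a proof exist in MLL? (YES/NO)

Proof tree:
[⅋]  ⊢ p0, p0, (p0⊥ ⊗ ((p2⊥ ⊗ p0⊥) ⊗ p1⊥)), (p1 ⅋ p2)
  [⊗]  ⊢ p0, p2, p0, p1, (p0⊥ ⊗ ((p2⊥ ⊗ p0⊥) ⊗ p1⊥))
    [Ax]  ⊢ p0, p0⊥
    [⊗]  ⊢ p2, p0, p1, ((p2⊥ ⊗ p0⊥) ⊗ p1⊥)
      [⊗]  ⊢ p2, p0, (p2⊥ ⊗ p0⊥)
        [Ax]  ⊢ p2, p2⊥
        [Ax]  ⊢ p0, p0⊥
      [Ax]  ⊢ p1, p1⊥

Result: YES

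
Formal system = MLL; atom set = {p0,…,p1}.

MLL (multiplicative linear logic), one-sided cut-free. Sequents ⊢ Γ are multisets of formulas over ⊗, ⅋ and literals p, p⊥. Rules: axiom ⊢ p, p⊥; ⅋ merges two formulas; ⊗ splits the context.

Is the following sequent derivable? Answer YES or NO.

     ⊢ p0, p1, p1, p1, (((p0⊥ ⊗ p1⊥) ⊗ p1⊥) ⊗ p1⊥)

Derivation (root first):
[⊗]  ⊢ p0, p1, p1, p1, (((p0⊥ ⊗ p1⊥) ⊗ p1⊥) ⊗ p1⊥)
  [⊗]  ⊢ p0, p1, p1, ((p0⊥ ⊗ p1⊥) ⊗ p1⊥)
    [⊗]  ⊢ p0, p1, (p0⊥ ⊗ p1⊥)
      [Ax]  ⊢ p0, p0⊥
      [Ax]  ⊢ p1, p1⊥
    [Ax]  ⊢ p1, p1⊥
  [Ax]  ⊢ p1, p1⊥

Result: YES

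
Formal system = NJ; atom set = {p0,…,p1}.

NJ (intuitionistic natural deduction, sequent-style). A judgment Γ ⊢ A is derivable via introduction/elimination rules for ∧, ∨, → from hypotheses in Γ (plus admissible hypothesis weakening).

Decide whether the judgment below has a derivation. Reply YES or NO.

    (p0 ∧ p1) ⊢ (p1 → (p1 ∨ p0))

Proof tree:
[Wk] (p0 ∧ p1) ⊢ (p1 → (p1 ∨ p0))
  [→I]  ⊢ (p1 → (p1 ∨ p0))
    [∨I₁] p1 ⊢ (p1 ∨ p0)
      [Ax] p1 ⊢ p1

Result: YES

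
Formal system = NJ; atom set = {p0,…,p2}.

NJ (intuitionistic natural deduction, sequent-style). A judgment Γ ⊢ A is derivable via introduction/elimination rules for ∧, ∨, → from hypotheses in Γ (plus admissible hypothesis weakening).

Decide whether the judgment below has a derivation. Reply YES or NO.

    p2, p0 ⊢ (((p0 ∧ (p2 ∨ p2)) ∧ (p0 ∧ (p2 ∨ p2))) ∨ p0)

Derivation trace:
[∨I₁] p2, p0 ⊢ (((p0 ∧ (p2 ∨ p2)) ∧ (p0 ∧ (p2 ∨ p2))) ∨ p0)
  [∧I] p2, p0 ⊢ ((p0 ∧ (p2 ∨ p2)) ∧ (p0 ∧ (p2 ∨ p2)))
    [∧I] p2, p0 ⊢ (p0 ∧ (p2 ∨ p2))
      [Ax] p0 ⊢ p0
      [∨I₁] p2 ⊢ (p2 ∨ p2)
        [Ax] p2 ⊢ p2
    [∧I] p2, p0 ⊢ (p0 ∧ (p2 ∨ p2))
      [Ax] p0 ⊢ p0
      [∨I₁] p2 ⊢ (p2 ∨ p2)
        [Ax] p2 ⊢ p2

Result: YES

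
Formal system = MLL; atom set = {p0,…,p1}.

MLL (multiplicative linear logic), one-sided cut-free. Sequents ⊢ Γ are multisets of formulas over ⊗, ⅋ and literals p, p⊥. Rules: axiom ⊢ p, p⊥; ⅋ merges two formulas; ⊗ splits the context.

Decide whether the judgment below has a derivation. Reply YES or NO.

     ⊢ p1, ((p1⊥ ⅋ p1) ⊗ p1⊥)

Derivation (root first):
[⊗]  ⊢ p1, ((p1⊥ ⅋ p1) ⊗ p1⊥)
  [⅋]  ⊢ (p1⊥ ⅋ p1)
    [Ax]  ⊢ p1, p1⊥
  [Ax]  ⊢ p1, p1⊥

Result: YES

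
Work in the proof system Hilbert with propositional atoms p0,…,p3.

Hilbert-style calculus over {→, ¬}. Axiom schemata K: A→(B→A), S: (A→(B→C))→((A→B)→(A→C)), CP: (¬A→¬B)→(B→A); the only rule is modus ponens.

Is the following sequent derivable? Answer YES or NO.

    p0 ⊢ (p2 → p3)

Search for a countermodel by truth-table:
  v=0000: Γ:[p0=F] Δ:[(p2 → p3)=T] refutes=False
  v=0001: Γ:[p0=F] Δ:[(p2 → p3)=T] refutes=False
  v=0010: Γ:[p0=F] Δ:[(p2 → p3)=F] refutes=False
  v=0011: Γ:[p0=F] Δ:[(p2 → p3)=T] refutes=False
  v=0100: Γ:[p0=F] Δ:[(p2 → p3)=T] refutes=False
  v=0101: Γ:[p0=F] Δ:[(p2 → p3)=T] refutes=False
  v=0110: Γ:[p0=F] Δ:[(p2 → p3)=F] refutes=False
  v=0111: Γ:[p0=F] Δ:[(p2 → p3)=T] refutes=False
  v=1000: Γ:[p0=T] Δ:[(p2 → p3)=T] refutes=False
  v=1001: Γ:[p0=T] Δ:[(p2 → p3)=T] refutes=False
  v=1010: Γ:[p0=T] Δ:[(p2 → p3)=F] refutes=True  ← countermodel

Result: NO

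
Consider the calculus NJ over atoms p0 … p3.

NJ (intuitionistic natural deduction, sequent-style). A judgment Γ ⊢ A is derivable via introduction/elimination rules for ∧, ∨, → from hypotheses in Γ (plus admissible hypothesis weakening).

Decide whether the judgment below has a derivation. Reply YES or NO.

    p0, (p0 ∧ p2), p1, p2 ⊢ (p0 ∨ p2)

Derivation trace:
[∨I₁] p0, (p0 ∧ p2), p1, p2 ⊢ (p0 ∨ p2)
  [Wk] p0, (p0 ∧ p2), p1, p2 ⊢ p0
    [Wk] p0, (p0 ∧ p2), p1 ⊢ p0
      [Wk] p0, (p0 ∧ p2) ⊢ p0
        [Ax] p0 ⊢ p0

Result: YES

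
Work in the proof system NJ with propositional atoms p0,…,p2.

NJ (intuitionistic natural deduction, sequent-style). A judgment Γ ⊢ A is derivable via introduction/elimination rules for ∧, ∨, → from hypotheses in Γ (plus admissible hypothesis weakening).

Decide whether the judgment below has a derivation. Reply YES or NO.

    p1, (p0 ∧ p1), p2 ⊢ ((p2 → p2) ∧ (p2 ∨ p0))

Derivation trace:
[∧I] p1, (p0 ∧ p1), p2 ⊢ ((p2 → p2) ∧ (p2 ∨ p0))
  [→I] (p0 ∧ p1) ⊢ (p2 → p2)
    [Wk] p2, (p0 ∧ p1) ⊢ p2
      [Ax] p2 ⊢ p2
  [Wk] p2, p1 ⊢ (p2 ∨ p0)
    [∨I₁] p2 ⊢ (p2 ∨ p0)
      [Ax] p2 ⊢ p2

Result: YES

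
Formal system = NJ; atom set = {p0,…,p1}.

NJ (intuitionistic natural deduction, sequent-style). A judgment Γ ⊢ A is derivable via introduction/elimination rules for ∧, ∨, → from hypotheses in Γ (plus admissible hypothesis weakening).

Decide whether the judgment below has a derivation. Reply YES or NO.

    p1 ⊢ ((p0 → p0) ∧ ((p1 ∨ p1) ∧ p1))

Derivation (root first):
[∧I] p1 ⊢ ((p0 → p0) ∧ ((p1 ∨ p1) ∧ p1))
  [→I]  ⊢ (p0 → p0)
    [Ax] p0 ⊢ p0
  [∧I] p1 ⊢ ((p1 ∨ p1) ∧ p1)
    [∨I₂] p1 ⊢ (p1 ∨ p1)
      [Ax] p1 ⊢ p1
    [Ax] p1 ⊢ p1

Result: YES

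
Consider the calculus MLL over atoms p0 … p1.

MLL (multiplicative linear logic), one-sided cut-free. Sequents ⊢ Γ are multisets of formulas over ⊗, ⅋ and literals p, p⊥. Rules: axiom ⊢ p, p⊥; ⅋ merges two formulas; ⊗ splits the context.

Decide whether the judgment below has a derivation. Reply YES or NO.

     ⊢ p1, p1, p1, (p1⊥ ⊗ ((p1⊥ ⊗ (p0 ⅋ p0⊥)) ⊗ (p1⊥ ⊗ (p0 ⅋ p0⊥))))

Derivation trace:
[⊗]  ⊢ p1, p1, p1, (p1⊥ ⊗ ((p1⊥ ⊗ (p0 ⅋ p0⊥)) ⊗ (p1⊥ ⊗ (p0 ⅋ p0⊥))))
  [Ax]  ⊢ p1, p1⊥
  [⊗]  ⊢ p1, p1, ((p1⊥ ⊗ (p0 ⅋ p0⊥)) ⊗ (p1⊥ ⊗ (p0 ⅋ p0⊥)))
    [⊗]  ⊢ p1, (p1⊥ ⊗ (p0 ⅋ p0⊥))
      [Ax]  ⊢ p1, p1⊥
      [⅋]  ⊢ (p0 ⅋ p0⊥)
        [Ax]  ⊢ p0, p0⊥
    [⊗]  ⊢ p1, (p1⊥ ⊗ (p0 ⅋ p0⊥))
      [Ax]  ⊢ p1, p1⊥
      [⅋]  ⊢ (p0 ⅋ p0⊥)
        [Ax]  ⊢ p0, p0⊥

Result: YES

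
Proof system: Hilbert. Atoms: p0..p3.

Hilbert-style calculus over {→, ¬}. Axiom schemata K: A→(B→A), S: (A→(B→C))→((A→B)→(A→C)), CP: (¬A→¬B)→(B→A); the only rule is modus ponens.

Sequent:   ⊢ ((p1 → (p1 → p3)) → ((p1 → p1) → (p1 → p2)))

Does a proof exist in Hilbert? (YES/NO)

Truth-table refutation:
  v=0000: Γ:[] Δ:[((p1 → (p1 → p3)) → ((p1 → p1) → (p1 → p2)))=T] refutes=False
  v=0001: Γ:[] Δ:[((p1 → (p1 → p3)) → ((p1 → p1) → (p1 → p2)))=T] refutes=False
  v=0010: Γ:[] Δ:[((p1 → (p1 → p3)) → ((p1 → p1) → (p1 → p2)))=T] refutes=False
  v=0011: Γ:[] Δ:[((p1 → (p1 → p3)) → ((p1 → p1) → (p1 → p2)))=T] refutes=False
  v=0100: Γ:[] Δ:[((p1 → (p1 → p3)) → ((p1 → p1) → (p1 → p2)))=T] refutes=False
  v=0101: Γ:[] Δ:[((p1 → (p1 → p3)) → ((p1 → p1) → (p1 → p2)))=F] refutes=True  ← countermodel

Result: NO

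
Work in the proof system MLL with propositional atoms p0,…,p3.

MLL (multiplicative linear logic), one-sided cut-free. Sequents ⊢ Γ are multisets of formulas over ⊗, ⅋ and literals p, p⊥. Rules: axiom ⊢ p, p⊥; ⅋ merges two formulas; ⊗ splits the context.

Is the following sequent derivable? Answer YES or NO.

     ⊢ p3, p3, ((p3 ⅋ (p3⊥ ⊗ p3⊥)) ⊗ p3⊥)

Derivation (root first):
[⊗]  ⊢ p3, p3, ((p3 ⅋ (p3⊥ ⊗ p3⊥)) ⊗ p3⊥)
  [⅋]  ⊢ p3, (p3 ⅋ (p3⊥ ⊗ p3⊥))
    [⊗]  ⊢ p3, p3, (p3⊥ ⊗ p3⊥)
      [Ax]  ⊢ p3, p3⊥
      [Ax]  ⊢ p3, p3⊥
  [Ax]  ⊢ p3, p3⊥

Result: YES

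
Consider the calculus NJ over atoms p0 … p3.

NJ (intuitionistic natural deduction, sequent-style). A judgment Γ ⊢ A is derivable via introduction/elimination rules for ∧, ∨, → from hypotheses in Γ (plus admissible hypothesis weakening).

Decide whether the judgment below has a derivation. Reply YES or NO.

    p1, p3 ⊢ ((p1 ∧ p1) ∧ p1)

Proof tree:
[∧I] p1, p3 ⊢ ((p1 ∧ p1) ∧ p1)
  [Wk] p1, p3 ⊢ (p1 ∧ p1)
    [∧I] p1 ⊢ (p1 ∧ p1)
      [Ax] p1 ⊢ p1
      [Ax] p1 ⊢ p1
  [Ax] p1 ⊢ p1

Result: YES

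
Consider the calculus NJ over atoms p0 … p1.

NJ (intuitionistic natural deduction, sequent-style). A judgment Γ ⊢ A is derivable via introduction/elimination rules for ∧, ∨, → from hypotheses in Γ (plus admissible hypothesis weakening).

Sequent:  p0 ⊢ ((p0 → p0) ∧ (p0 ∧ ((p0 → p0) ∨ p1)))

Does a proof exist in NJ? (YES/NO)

Proof tree:
[∧I] p0 ⊢ ((p0 → p0) ∧ (p0 ∧ ((p0 → p0) ∨ p1)))
  [→I]  ⊢ (p0 → p0)
    [Ax] p0 ⊢ p0
  [∧I] p0 ⊢ (p0 ∧ ((p0 → p0) ∨ p1))
    [Ax] p0 ⊢ p0
    [∨I₁]  ⊢ ((p0 → p0) ∨ p1)
      [→I]  ⊢ (p0 → p0)
        [Ax] p0 ⊢ p0

Result: YES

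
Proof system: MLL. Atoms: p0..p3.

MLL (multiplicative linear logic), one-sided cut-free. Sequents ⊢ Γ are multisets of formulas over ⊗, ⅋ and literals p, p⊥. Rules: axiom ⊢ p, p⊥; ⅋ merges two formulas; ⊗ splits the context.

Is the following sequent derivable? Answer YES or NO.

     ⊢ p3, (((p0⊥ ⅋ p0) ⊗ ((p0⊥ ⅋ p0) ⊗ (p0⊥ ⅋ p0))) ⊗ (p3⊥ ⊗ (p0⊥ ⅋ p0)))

Derivation (root first):
[⊗]  ⊢ p3, (((p0⊥ ⅋ p0) ⊗ ((p0⊥ ⅋ p0) ⊗ (p0⊥ ⅋ p0))) ⊗ (p3⊥ ⊗ (p0⊥ ⅋ p0)))
  [⊗]  ⊢ ((p0⊥ ⅋ p0) ⊗ ((p0⊥ ⅋ p0) ⊗ (p0⊥ ⅋ p0)))
    [⅋]  ⊢ (p0⊥ ⅋ p0)
      [Ax]  ⊢ p0, p0⊥
    [⊗]  ⊢ ((p0⊥ ⅋ p0) ⊗ (p0⊥ ⅋ p0))
      [⅋]  ⊢ (p0⊥ ⅋ p0)
        [Ax]  ⊢ p0, p0⊥
      [⅋]  ⊢ (p0⊥ ⅋ p0)
        [Ax]  ⊢ p0, p0⊥
  [⊗]  ⊢ p3, (p3⊥ ⊗ (p0⊥ ⅋ p0))
    [Ax]  ⊢ p3, p3⊥
    [⅋]  ⊢ (p0⊥ ⅋ p0)
      [Ax]  ⊢ p0, p0⊥

Result: YES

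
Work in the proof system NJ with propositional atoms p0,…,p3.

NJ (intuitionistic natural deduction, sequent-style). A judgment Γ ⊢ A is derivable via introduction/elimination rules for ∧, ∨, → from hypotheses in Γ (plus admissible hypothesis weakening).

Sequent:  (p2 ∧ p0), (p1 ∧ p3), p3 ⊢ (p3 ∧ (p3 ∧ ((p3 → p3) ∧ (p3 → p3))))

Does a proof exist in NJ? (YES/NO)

Derivation (root first):
[∧I] (p2 ∧ p0), (p1 ∧ p3), p3 ⊢ (p3 ∧ (p3 ∧ ((p3 → p3) ∧ (p3 → p3))))
  [Wk] p3, (p2 ∧ p0) ⊢ p3
    [Ax] p3 ⊢ p3
  [∧I] (p1 ∧ p3), p3 ⊢ (p3 ∧ ((p3 → p3) ∧ (p3 → p3)))
    [Wk] p3, (p1 ∧ p3) ⊢ p3
      [Ax] p3 ⊢ p3
    [∧I]  ⊢ ((p3 → p3) ∧ (p3 → p3))
      [→I]  ⊢ (p3 → p3)
        [Ax] p3 ⊢ p3
      [→I]  ⊢ (p3 → p3)
        [Ax] p3 ⊢ p3

Result: YES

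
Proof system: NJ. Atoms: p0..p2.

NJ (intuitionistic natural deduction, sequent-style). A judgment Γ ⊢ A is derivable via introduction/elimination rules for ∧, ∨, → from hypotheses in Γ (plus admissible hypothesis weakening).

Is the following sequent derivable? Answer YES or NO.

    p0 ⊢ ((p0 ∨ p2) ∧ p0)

Derivation trace:
[∧I] p0 ⊢ ((p0 ∨ p2) ∧ p0)
  [∨I₁] p0 ⊢ (p0 ∨ p2)
    [Ax] p0 ⊢ p0
  [Ax] p0 ⊢ p0

Result: YES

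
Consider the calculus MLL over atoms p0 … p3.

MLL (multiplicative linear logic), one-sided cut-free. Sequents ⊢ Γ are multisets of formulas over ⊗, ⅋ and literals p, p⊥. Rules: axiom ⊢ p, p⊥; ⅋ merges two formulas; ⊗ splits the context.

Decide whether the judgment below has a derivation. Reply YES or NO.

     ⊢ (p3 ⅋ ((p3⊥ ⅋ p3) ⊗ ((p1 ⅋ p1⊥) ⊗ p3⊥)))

Derivation trace:
[⅋]  ⊢ (p3 ⅋ ((p3⊥ ⅋ p3) ⊗ ((p1 ⅋ p1⊥) ⊗ p3⊥)))
  [⊗]  ⊢ p3, ((p3⊥ ⅋ p3) ⊗ ((p1 ⅋ p1⊥) ⊗ p3⊥))
    [⅋]  ⊢ (p3⊥ ⅋ p3)
      [Ax]  ⊢ p3, p3⊥
    [⊗]  ⊢ p3, ((p1 ⅋ p1⊥) ⊗ p3⊥)
      [⅋]  ⊢ (p1 ⅋ p1⊥)
        [Ax]  ⊢ p1, p1⊥
      [Ax]  ⊢ p3, p3⊥

Result: YES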